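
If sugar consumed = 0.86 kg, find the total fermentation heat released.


Q = m_sugar · 590 kJ/kg
Q = 0.86 · 590

507.4000 kJ


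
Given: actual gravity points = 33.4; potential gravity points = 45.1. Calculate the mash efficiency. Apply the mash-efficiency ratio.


efficiency = actual / potential × 100
efficiency = 33.4 / 45.1 × 100

74.0576 %


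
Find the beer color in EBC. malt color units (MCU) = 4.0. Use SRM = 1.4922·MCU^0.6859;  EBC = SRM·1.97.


SRM = 1.4922·4.0^0.6859 = 3.8617
EBC = 3.8617·1.97

7.6076 EBC


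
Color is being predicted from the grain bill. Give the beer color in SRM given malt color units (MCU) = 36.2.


SRM = 1.4922 · MCU^0.6859
SRM = 1.4922 · 36.2^0.6859

17.4963 SRM


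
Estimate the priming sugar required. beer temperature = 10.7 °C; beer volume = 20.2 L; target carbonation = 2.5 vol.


residual = 14.695·(0.01821 + 0.09011·e^(−0.04·T));  sugar = (target − residual)·4.0·V
residual = 14.695·(0.01821 + 0.09011·e^(−0.04·10.7)) = 1.1307
sugar = (2.5 − 1.1307)·4.0·20.2

110.6392 g


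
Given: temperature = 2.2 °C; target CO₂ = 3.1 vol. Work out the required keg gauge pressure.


psi = vols/(0.01821 + 0.09011·e^(−0.04·T)) − 14.695
psi = 3.1/(0.01821 + 0.09011·e^(−0.04·2.2)) − 14.695

16.0806 psi


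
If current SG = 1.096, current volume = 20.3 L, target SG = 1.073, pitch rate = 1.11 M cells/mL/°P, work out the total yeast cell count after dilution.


V_w = V·((SG_c−1)/(SG_t−1)−1);  °P = 259 − 259/SG_t;  cells = rate·(V+V_w)·°P
V_w = 20.3·((1.096−1)/(1.073−1)−1) = 6.3959
V_final = 20.3 + 6.3959 = 26.6959
°P = 259 − 259/1.073 = 17.6207
cells = 1.11·26.6959·17.6207

522.1440 billion cells


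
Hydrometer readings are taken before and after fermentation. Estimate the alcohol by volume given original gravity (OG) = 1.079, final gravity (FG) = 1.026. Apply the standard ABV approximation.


ABV = (OG − FG) · 131.25
ABV = (1.079 − 1.026) · 131.25

6.9562 % ABV


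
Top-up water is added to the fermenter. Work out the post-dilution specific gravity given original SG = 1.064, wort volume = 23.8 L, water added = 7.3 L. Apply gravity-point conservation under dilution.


SG_new = 1 + (SG_old − 1)·V_old/(V_old + V_water)
pts = (1.064 − 1)·1000·23.8/(23.8 + 7.3) = 48.9775
SG_new = 1 + 48.9775/1000

1.0490


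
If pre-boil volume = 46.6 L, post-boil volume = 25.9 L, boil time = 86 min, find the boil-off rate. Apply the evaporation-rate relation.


rate = (V_pre − V_post) / (t_min/60)
rate = (46.6 − 25.9) / (86/60)

14.4419 L/hr


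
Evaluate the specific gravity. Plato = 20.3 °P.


SG = 259/(259 − P)
SG = 259/(259 − 20.3)

1.0850


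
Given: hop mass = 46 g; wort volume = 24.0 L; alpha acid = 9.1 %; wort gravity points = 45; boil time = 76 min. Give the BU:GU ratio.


U = 1.65·0.000125^(GP/1000)·(1−e^(−0.04t))/4.15;  IBU = (α/100)·m·U·1000/V;  BU:GU = IBU/GP
U = 1.65·0.000125^(45/1000)·(1−e^(−0.04·76))/4.15 = 0.2526
IBU = (9.1/100)·46·0.2526·1000/24.0 = 44.0653
BU:GU = 44.0653/45

0.9792


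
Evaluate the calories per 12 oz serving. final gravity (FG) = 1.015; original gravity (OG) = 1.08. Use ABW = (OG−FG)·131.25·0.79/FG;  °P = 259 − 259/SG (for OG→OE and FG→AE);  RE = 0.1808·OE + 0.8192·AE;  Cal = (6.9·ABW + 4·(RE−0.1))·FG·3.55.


ABW = (1.08 − 1.015)·131.25·0.79/1.015 = 6.6401
OE = 259 − 259/1.08 = 19.1852 °P
AE = 259 − 259/1.015 = 3.8276 °P
RE = 0.1808·19.1852 + 0.8192·3.8276 = 6.6042 °P
Cal = (6.9·6.6401 + 4·(6.6042−0.1))·1.015·3.55

258.8343 kcal


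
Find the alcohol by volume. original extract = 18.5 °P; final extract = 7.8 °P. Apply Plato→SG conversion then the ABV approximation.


SG = 259/(259 − P);  ABV = (OG − FG)·131.25
OG = 259/(259 − 18.5) = 1.0769
FG = 259/(259 − 7.8) = 1.0311
ABV = (1.0769 − 1.0311)·131.25

6.0207 % ABV


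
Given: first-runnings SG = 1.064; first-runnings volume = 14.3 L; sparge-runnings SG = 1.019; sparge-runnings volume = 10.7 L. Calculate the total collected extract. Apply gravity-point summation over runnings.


total = Σ (SG_i − 1)·1000·V_i
first = (1.064 − 1)·1000·14.3 = 915.2000
sparge = (1.019 − 1)·1000·10.7 = 203.3000
total = 915.2000 + 203.3000

1118.5000 gravity·L


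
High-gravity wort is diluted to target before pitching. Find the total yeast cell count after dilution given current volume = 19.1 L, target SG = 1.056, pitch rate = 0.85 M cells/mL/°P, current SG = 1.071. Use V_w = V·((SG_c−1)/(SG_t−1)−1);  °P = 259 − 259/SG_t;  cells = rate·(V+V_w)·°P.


V_w = 19.1·((1.071−1)/(1.056−1)−1) = 5.1161
V_final = 19.1 + 5.1161 = 24.2161
°P = 259 − 259/1.056 = 13.7348
cells = 0.85·24.2161·13.7348

282.7135 billion cells


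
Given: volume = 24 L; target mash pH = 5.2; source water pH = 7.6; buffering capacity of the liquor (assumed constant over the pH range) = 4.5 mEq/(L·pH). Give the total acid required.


acid = buffering capacity · (pH_source − pH_target) · V
acid = 4.5 · (7.6 − 5.2) · 24

259.2000 mEq


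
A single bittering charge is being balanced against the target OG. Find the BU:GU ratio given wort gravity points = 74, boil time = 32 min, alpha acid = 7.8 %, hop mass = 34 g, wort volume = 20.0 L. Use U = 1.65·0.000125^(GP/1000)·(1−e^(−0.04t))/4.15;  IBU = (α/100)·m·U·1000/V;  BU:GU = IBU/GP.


U = 1.65·0.000125^(74/1000)·(1−e^(−0.04·32))/4.15 = 0.1476
IBU = (7.8/100)·34·0.1476·1000/20.0 = 19.5734
BU:GU = 19.5734/74

0.2645


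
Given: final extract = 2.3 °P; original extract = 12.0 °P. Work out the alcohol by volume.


SG = 259/(259 − P);  ABV = (OG − FG)·131.25
OG = 259/(259 − 12.0) = 1.0486
FG = 259/(259 − 2.3) = 1.0090
ABV = (1.0486 − 1.0090)·131.25

5.2005 % ABV


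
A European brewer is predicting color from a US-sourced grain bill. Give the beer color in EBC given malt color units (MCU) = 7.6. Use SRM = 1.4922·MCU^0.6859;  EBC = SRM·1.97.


SRM = 1.4922·7.6^0.6859 = 5.9976
EBC = 5.9976·1.97

11.8153 EBC


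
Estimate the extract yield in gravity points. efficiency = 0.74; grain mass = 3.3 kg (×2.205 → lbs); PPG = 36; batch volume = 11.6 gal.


points = lbs × PPG × eff / vol
lbs = 3.3 × 2.205 = 7.2765
points = 7.2765 × 36 × 0.74 / 11.6

16.7109 points


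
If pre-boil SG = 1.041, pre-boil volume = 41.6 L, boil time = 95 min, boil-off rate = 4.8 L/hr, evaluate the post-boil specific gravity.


V_post = V_pre − rate·(t/60);  SG_post = 1 + (SG_pre−1)·V_pre/V_post
V_post = 41.6 − 4.8·(95/60) = 34.0000
SG_post = 1 + (1.041 − 1)·41.6/34.0000

1.0502


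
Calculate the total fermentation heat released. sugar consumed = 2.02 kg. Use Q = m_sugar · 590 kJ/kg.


Q = 2.02 · 590

1191.8000 kJ


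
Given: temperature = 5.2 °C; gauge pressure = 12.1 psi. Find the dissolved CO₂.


vols = (P + 14.695)·(0.01821 + 0.09011·e^(−0.04·T))
vols = (12.1 + 14.695)·(0.01821 + 0.09011·e^(−0.04·5.2))

2.4490 volumes


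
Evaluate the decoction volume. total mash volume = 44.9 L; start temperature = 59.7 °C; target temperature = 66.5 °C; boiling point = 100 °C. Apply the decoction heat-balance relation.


V_dec = V_total·(T_target − T_start)/(T_boil − T_start)
V_dec = 44.9·(66.5 − 59.7)/(100 − 59.7)

7.5762 L


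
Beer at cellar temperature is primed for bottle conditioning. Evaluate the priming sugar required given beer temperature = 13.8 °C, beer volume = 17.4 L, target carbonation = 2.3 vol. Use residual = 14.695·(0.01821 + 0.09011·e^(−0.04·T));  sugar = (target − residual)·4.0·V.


residual = 14.695·(0.01821 + 0.09011·e^(−0.04·13.8)) = 1.0300
sugar = (2.3 − 1.0300)·4.0·17.4

88.3887 g


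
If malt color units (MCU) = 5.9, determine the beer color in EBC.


SRM = 1.4922·MCU^0.6859;  EBC = SRM·1.97
SRM = 1.4922·5.9^0.6859 = 5.0414
EBC = 5.0414·1.97

9.9316 EBC


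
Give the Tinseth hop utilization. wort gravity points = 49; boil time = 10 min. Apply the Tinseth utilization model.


U = 1.65·0.000125^(GP/1000) · (1 − e^(−0.04·t))/4.15
bigness = 1.65·0.000125^(49/1000) = 1.0623
boil_factor = (1 − e^(−0.04·10))/4.15 = 0.0794
U = 1.0623 · 0.0794

0.0844


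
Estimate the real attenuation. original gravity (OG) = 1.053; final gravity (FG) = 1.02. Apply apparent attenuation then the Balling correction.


AA = (OG−FG)/(OG−1)·100;  RA = AA·0.8192
AA = (1.053 − 1.02)/(1.053 − 1)·100 = 62.2642
RA = 62.2642·0.8192

51.0068 %


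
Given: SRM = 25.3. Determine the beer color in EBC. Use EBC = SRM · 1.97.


EBC = 25.3 · 1.97

49.8410 EBC


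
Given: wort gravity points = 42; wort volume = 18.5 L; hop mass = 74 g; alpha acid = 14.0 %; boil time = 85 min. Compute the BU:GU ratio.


U = 1.65·0.000125^(GP/1000)·(1−e^(−0.04t))/4.15;  IBU = (α/100)·m·U·1000/V;  BU:GU = IBU/GP
U = 1.65·0.000125^(42/1000)·(1−e^(−0.04·85))/4.15 = 0.2635
IBU = (14.0/100)·74·0.2635·1000/18.5 = 147.5546
BU:GU = 147.5546/42

3.5132


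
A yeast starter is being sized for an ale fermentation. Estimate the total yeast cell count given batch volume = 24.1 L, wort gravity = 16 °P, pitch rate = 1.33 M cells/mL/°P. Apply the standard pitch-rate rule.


cells (billions) = rate · V_L · °P
cells = 1.33 · 24.1 · 16

512.8480 billion cells


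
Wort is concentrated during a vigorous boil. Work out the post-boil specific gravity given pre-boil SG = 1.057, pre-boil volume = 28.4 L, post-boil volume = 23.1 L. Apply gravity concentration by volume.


SG_post = 1 + (SG_pre − 1)·V_pre/V_post
pts_pre = (1.057 − 1)·1000 = 57.0000
pts_post = 57.0000·28.4/23.1 = 70.0779
SG_post = 1 + 70.0779/1000

1.0701


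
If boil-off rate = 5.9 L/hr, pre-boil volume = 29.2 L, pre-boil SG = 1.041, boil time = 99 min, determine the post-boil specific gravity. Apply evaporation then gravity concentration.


V_post = V_pre − rate·(t/60);  SG_post = 1 + (SG_pre−1)·V_pre/V_post
V_post = 29.2 − 5.9·(99/60) = 19.4650
SG_post = 1 + (1.041 − 1)·29.2/19.4650

1.0615


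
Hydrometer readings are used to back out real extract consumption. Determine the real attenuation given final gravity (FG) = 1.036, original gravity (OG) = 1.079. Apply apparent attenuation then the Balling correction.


AA = (OG−FG)/(OG−1)·100;  RA = AA·0.8192
AA = (1.079 − 1.036)/(1.079 − 1)·100 = 54.4304
RA = 54.4304·0.8192

44.5894 %


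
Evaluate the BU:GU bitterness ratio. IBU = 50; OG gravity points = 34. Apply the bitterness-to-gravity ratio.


BU:GU = IBU / OG_points
BU:GU = 50 / 34

1.4706


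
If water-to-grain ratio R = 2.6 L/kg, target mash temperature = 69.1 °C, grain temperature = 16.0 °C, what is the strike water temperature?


T_strike = (0.41/R)·(T_mash − T_grain) + T_mash
T_strike = (0.41/2.6)·(69.1 − 16.0) + 69.1

77.4735 °C


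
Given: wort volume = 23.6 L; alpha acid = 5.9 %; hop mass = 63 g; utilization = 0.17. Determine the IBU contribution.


IBU = (α/100)·mass·U·1000 / V
IBU = (5.9/100)·63·0.17·1000 / 23.6

26.7750 IBU


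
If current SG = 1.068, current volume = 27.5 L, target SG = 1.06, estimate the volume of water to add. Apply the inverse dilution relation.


V_water = V·((SG_curr − 1)/(SG_target − 1) − 1)
V_water = 27.5·((1.068 − 1)/(1.06 − 1) − 1)

3.6667 L


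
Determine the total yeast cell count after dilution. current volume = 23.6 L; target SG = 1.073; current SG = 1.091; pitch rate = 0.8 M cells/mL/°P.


V_w = V·((SG_c−1)/(SG_t−1)−1);  °P = 259 − 259/SG_t;  cells = rate·(V+V_w)·°P
V_w = 23.6·((1.091−1)/(1.073−1)−1) = 5.8192
V_final = 23.6 + 5.8192 = 29.4192
°P = 259 − 259/1.073 = 17.6207
cells = 0.8·29.4192·17.6207

414.7090 billion cells


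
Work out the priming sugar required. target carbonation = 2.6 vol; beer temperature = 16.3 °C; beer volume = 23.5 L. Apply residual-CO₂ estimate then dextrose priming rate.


residual = 14.695·(0.01821 + 0.09011·e^(−0.04·T));  sugar = (target − residual)·4.0·V
residual = 14.695·(0.01821 + 0.09011·e^(−0.04·16.3)) = 0.9575
sugar = (2.6 − 0.9575)·4.0·23.5

154.3959 g


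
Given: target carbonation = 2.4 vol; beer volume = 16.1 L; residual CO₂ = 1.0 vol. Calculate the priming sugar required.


sugar = (target − residual)·4.0·V
sugar = (2.4 − 1.0)·4.0·16.1

90.1600 g


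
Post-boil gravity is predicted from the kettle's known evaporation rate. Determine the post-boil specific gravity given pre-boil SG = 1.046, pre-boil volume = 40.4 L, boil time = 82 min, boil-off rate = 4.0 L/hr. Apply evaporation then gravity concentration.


V_post = V_pre − rate·(t/60);  SG_post = 1 + (SG_pre−1)·V_pre/V_post
V_post = 40.4 − 4.0·(82/60) = 34.9333
SG_post = 1 + (1.046 − 1)·40.4/34.9333

1.0532


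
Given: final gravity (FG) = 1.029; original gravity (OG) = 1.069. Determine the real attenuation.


AA = (OG−FG)/(OG−1)·100;  RA = AA·0.8192
AA = (1.069 − 1.029)/(1.069 − 1)·100 = 57.9710
RA = 57.9710·0.8192

47.4899 %


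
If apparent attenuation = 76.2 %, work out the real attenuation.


RA = AA · 0.8192
RA = 76.2 · 0.8192

62.4230 %


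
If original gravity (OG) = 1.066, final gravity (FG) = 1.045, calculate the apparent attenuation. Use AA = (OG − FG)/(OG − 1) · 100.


AA = (1.066 − 1.045)/(1.066 − 1) · 100

31.8182 %


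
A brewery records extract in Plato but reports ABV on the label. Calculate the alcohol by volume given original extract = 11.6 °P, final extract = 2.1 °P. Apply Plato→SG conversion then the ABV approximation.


SG = 259/(259 − P);  ABV = (OG − FG)·131.25
OG = 259/(259 − 11.6) = 1.0469
FG = 259/(259 − 2.1) = 1.0082
ABV = (1.0469 − 1.0082)·131.25

5.0811 % ABV


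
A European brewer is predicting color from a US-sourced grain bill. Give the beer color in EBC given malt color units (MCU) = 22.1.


SRM = 1.4922·MCU^0.6859;  EBC = SRM·1.97
SRM = 1.4922·22.1^0.6859 = 12.4723
EBC = 12.4723·1.97

24.5704 EBC


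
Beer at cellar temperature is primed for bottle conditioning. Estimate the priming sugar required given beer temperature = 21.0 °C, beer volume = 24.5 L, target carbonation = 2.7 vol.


residual = 14.695·(0.01821 + 0.09011·e^(−0.04·T));  sugar = (target − residual)·4.0·V
residual = 14.695·(0.01821 + 0.09011·e^(−0.04·21.0)) = 0.8393
sugar = (2.7 − 0.8393)·4.0·24.5

182.3533 g


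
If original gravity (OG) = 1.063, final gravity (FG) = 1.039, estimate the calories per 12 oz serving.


ABW = (OG−FG)·131.25·0.79/FG;  °P = 259 − 259/SG (for OG→OE and FG→AE);  RE = 0.1808·OE + 0.8192·AE;  Cal = (6.9·ABW + 4·(RE−0.1))·FG·3.55
ABW = (1.063 − 1.039)·131.25·0.79/1.039 = 2.3951
OE = 259 − 259/1.063 = 15.3500 °P
AE = 259 − 259/1.039 = 9.7218 °P
RE = 0.1808·15.3500 + 0.8192·9.7218 = 10.7394 °P
Cal = (6.9·2.3951 + 4·(10.7394−0.1))·1.039·3.55

217.9275 kcal


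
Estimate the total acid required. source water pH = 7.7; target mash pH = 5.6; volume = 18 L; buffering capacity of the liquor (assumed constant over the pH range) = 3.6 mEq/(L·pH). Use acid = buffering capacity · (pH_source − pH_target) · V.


acid = 3.6 · (7.7 − 5.6) · 18

136.0800 mEq


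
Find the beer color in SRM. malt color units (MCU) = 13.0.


SRM = 1.4922 · MCU^0.6859
SRM = 1.4922 · 13.0^0.6859

8.6672 SRM


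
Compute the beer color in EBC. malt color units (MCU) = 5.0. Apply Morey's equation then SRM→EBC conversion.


SRM = 1.4922·MCU^0.6859;  EBC = SRM·1.97
SRM = 1.4922·5.0^0.6859 = 4.5004
EBC = 4.5004·1.97

8.8658 EBC


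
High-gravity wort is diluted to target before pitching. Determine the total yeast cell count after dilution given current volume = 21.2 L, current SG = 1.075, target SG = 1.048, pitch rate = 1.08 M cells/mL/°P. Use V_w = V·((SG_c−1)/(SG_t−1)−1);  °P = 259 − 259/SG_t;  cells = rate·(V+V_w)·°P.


V_w = 21.2·((1.075−1)/(1.048−1)−1) = 11.9250
V_final = 21.2 + 11.9250 = 33.1250
°P = 259 − 259/1.048 = 11.8626
cells = 1.08·33.1250·11.8626

424.3844 billion cells


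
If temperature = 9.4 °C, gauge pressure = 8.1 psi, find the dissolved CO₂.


vols = (P + 14.695)·(0.01821 + 0.09011·e^(−0.04·T))
vols = (8.1 + 14.695)·(0.01821 + 0.09011·e^(−0.04·9.4))

1.8254 volumes


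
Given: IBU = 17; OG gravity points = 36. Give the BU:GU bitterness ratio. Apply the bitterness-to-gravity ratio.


BU:GU = IBU / OG_points
BU:GU = 17 / 36

0.4722


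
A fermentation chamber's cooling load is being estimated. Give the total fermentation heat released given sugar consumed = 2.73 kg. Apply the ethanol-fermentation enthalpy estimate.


Q = m_sugar · 590 kJ/kg
Q = 2.73 · 590

1610.7000 kJ


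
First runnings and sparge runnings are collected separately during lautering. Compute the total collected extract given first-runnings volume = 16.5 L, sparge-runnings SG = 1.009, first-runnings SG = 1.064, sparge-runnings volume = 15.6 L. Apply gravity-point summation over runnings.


total = Σ (SG_i − 1)·1000·V_i
first = (1.064 − 1)·1000·16.5 = 1056.0000
sparge = (1.009 − 1)·1000·15.6 = 140.4000
total = 1056.0000 + 140.4000

1196.4000 gravity·L


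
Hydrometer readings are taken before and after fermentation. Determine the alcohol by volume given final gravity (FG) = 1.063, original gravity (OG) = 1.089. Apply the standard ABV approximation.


ABV = (OG − FG) · 131.25
ABV = (1.089 − 1.063) · 131.25

3.4125 % ABV


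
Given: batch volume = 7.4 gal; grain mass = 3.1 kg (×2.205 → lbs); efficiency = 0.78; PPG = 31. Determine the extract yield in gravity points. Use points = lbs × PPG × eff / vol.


lbs = 3.1 × 2.205 = 6.8355
points = 6.8355 × 31 × 0.78 / 7.4

22.3355 points


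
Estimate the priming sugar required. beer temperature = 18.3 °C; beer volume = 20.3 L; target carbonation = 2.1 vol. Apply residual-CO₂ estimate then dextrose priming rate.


residual = 14.695·(0.01821 + 0.09011·e^(−0.04·T));  sugar = (target − residual)·4.0·V
residual = 14.695·(0.01821 + 0.09011·e^(−0.04·18.3)) = 0.9044
sugar = (2.1 − 0.9044)·4.0·20.3

97.0788 g


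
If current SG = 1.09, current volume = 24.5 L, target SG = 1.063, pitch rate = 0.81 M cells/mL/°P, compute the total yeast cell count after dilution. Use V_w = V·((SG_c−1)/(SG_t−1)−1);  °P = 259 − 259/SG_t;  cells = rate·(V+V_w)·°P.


V_w = 24.5·((1.09−1)/(1.063−1)−1) = 10.5000
V_final = 24.5 + 10.5000 = 35.0000
°P = 259 − 259/1.063 = 15.3500
cells = 0.81·35.0000·15.3500

435.1712 billion cells


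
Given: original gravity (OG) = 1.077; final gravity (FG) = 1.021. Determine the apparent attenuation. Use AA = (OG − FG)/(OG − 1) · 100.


AA = (1.077 − 1.021)/(1.077 − 1) · 100

72.7273 %


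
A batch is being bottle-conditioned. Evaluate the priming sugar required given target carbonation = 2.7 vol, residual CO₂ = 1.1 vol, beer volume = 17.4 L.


sugar = (target − residual)·4.0·V
sugar = (2.7 − 1.1)·4.0·17.4

111.3600 g


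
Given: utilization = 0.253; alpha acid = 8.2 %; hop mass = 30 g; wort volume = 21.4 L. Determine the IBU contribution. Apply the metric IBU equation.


IBU = (α/100)·mass·U·1000 / V
IBU = (8.2/100)·30·0.253·1000 / 21.4

29.0832 IBU


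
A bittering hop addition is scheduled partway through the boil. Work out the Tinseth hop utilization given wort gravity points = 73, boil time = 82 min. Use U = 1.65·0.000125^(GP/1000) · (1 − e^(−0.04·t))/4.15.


bigness = 1.65·0.000125^(73/1000) = 0.8562
boil_factor = (1 − e^(−0.04·82))/4.15 = 0.2319
U = 0.8562 · 0.2319

0.1985


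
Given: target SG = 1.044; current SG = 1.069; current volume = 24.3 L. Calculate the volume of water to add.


V_water = V·((SG_curr − 1)/(SG_target − 1) − 1)
V_water = 24.3·((1.069 − 1)/(1.044 − 1) − 1)

13.8068 L


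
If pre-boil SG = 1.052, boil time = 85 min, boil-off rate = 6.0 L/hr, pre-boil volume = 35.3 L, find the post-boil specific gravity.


V_post = V_pre − rate·(t/60);  SG_post = 1 + (SG_pre−1)·V_pre/V_post
V_post = 35.3 − 6.0·(85/60) = 26.8000
SG_post = 1 + (1.052 − 1)·35.3/26.8000

1.0685


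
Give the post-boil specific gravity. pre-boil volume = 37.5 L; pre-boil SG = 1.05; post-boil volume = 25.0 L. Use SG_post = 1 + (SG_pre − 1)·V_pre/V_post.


pts_pre = (1.05 − 1)·1000 = 50.0000
pts_post = 50.0000·37.5/25.0 = 75.0000
SG_post = 1 + 75.0000/1000

1.0750


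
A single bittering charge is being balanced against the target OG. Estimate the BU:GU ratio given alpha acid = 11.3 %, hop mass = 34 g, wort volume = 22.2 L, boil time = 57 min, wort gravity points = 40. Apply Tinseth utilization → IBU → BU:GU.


U = 1.65·0.000125^(GP/1000)·(1−e^(−0.04t))/4.15;  IBU = (α/100)·m·U·1000/V;  BU:GU = IBU/GP
U = 1.65·0.000125^(40/1000)·(1−e^(−0.04·57))/4.15 = 0.2491
IBU = (11.3/100)·34·0.2491·1000/22.2 = 43.1177
BU:GU = 43.1177/40

1.0779


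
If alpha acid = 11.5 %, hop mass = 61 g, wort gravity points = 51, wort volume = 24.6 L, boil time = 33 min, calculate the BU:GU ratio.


U = 1.65·0.000125^(GP/1000)·(1−e^(−0.04t))/4.15;  IBU = (α/100)·m·U·1000/V;  BU:GU = IBU/GP
U = 1.65·0.000125^(51/1000)·(1−e^(−0.04·33))/4.15 = 0.1842
IBU = (11.5/100)·61·0.1842·1000/24.6 = 52.5406
BU:GU = 52.5406/51

1.0302


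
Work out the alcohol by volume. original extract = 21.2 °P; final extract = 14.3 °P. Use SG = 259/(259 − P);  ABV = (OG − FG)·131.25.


OG = 259/(259 − 21.2) = 1.0892
FG = 259/(259 − 14.3) = 1.0584
ABV = (1.0892 − 1.0584)·131.25

4.0309 % ABV


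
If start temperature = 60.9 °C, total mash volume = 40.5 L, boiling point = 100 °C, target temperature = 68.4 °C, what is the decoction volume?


V_dec = V_total·(T_target − T_start)/(T_boil − T_start)
V_dec = 40.5·(68.4 − 60.9)/(100 − 60.9)

7.7685 L


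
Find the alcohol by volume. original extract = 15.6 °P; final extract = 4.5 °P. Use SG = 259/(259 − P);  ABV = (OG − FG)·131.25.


OG = 259/(259 − 15.6) = 1.0641
FG = 259/(259 − 4.5) = 1.0177
ABV = (1.0641 − 1.0177)·131.25

6.0914 % ABV


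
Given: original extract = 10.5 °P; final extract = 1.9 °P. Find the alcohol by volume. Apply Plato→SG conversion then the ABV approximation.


SG = 259/(259 − P);  ABV = (OG − FG)·131.25
OG = 259/(259 − 10.5) = 1.0423
FG = 259/(259 − 1.9) = 1.0074
ABV = (1.0423 − 1.0074)·131.25

4.5758 % ABV


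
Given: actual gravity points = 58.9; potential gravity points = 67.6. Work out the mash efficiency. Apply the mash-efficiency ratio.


efficiency = actual / potential × 100
efficiency = 58.9 / 67.6 × 100

87.1302 %


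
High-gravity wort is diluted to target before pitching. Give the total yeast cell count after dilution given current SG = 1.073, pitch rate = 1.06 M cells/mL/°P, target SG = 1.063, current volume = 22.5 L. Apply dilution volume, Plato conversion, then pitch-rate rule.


V_w = V·((SG_c−1)/(SG_t−1)−1);  °P = 259 − 259/SG_t;  cells = rate·(V+V_w)·°P
V_w = 22.5·((1.073−1)/(1.063−1)−1) = 3.5714
V_final = 22.5 + 3.5714 = 26.0714
°P = 259 − 259/1.063 = 15.3500
cells = 1.06·26.0714·15.3500

424.2069 billion cells


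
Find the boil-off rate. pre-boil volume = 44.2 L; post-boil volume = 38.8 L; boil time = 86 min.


rate = (V_pre − V_post) / (t_min/60)
rate = (44.2 − 38.8) / (86/60)

3.7674 L/hr


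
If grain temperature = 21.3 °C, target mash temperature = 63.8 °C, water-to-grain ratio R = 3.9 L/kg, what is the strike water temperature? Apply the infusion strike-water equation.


T_strike = (0.41/R)·(T_mash − T_grain) + T_mash
T_strike = (0.41/3.9)·(63.8 − 21.3) + 63.8

68.2679 °C


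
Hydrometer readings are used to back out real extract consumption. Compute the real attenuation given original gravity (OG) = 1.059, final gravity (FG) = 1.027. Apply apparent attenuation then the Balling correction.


AA = (OG−FG)/(OG−1)·100;  RA = AA·0.8192
AA = (1.059 − 1.027)/(1.059 − 1)·100 = 54.2373
RA = 54.2373·0.8192

44.4312 %


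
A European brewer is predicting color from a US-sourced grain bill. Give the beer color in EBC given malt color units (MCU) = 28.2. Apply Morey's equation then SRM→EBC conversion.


SRM = 1.4922·MCU^0.6859;  EBC = SRM·1.97
SRM = 1.4922·28.2^0.6859 = 14.7419
EBC = 14.7419·1.97

29.0415 EBC


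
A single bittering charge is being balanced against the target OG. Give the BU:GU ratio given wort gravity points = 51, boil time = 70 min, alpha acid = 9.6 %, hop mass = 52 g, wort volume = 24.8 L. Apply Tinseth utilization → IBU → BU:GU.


U = 1.65·0.000125^(GP/1000)·(1−e^(−0.04t))/4.15;  IBU = (α/100)·m·U·1000/V;  BU:GU = IBU/GP
U = 1.65·0.000125^(51/1000)·(1−e^(−0.04·70))/4.15 = 0.2361
IBU = (9.6/100)·52·0.2361·1000/24.8 = 47.5286
BU:GU = 47.5286/51

0.9319


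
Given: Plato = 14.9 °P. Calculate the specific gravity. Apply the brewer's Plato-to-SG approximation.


SG = 259/(259 − P)
SG = 259/(259 − 14.9)

1.0610


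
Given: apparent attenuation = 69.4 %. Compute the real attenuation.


RA = AA · 0.8192
RA = 69.4 · 0.8192

56.8525 %


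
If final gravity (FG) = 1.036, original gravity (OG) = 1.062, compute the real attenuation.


AA = (OG−FG)/(OG−1)·100;  RA = AA·0.8192
AA = (1.062 − 1.036)/(1.062 − 1)·100 = 41.9355
RA = 41.9355·0.8192

34.3535 %


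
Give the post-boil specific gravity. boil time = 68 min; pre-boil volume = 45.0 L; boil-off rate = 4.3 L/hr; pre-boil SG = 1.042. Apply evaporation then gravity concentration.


V_post = V_pre − rate·(t/60);  SG_post = 1 + (SG_pre−1)·V_pre/V_post
V_post = 45.0 − 4.3·(68/60) = 40.1267
SG_post = 1 + (1.042 − 1)·45.0/40.1267

1.0471


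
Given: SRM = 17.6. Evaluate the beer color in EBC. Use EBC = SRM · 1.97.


EBC = 17.6 · 1.97

34.6720 EBC


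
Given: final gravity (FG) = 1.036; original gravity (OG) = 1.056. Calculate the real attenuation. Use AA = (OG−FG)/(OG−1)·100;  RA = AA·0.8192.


AA = (1.056 − 1.036)/(1.056 − 1)·100 = 35.7143
RA = 35.7143·0.8192

29.2571 %


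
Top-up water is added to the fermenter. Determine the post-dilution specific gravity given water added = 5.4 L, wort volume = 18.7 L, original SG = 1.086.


SG_new = 1 + (SG_old − 1)·V_old/(V_old + V_water)
pts = (1.086 − 1)·1000·18.7/(18.7 + 5.4) = 66.7303
SG_new = 1 + 66.7303/1000

1.0667


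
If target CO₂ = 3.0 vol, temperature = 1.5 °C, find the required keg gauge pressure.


psi = vols/(0.01821 + 0.09011·e^(−0.04·T)) − 14.695
psi = 3.0/(0.01821 + 0.09011·e^(−0.04·1.5)) − 14.695

14.4108 psi


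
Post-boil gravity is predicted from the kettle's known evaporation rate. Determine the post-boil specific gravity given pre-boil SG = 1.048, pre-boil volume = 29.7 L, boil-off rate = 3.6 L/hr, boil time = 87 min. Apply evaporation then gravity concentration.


V_post = V_pre − rate·(t/60);  SG_post = 1 + (SG_pre−1)·V_pre/V_post
V_post = 29.7 − 3.6·(87/60) = 24.4800
SG_post = 1 + (1.048 − 1)·29.7/24.4800

1.0582


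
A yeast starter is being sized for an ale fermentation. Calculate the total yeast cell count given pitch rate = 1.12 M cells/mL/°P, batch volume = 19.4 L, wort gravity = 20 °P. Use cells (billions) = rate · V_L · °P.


cells = 1.12 · 19.4 · 20

434.5600 billion cells


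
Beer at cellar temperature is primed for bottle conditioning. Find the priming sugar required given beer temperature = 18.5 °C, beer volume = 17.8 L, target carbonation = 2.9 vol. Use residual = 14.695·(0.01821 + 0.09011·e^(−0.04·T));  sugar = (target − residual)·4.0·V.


residual = 14.695·(0.01821 + 0.09011·e^(−0.04·18.5)) = 0.8994
sugar = (2.9 − 0.8994)·4.0·17.8

142.4446 g


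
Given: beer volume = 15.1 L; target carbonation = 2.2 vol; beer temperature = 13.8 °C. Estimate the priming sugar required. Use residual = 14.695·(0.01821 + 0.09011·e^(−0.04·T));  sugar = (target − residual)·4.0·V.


residual = 14.695·(0.01821 + 0.09011·e^(−0.04·13.8)) = 1.0300
sugar = (2.2 − 1.0300)·4.0·15.1

70.6652 g


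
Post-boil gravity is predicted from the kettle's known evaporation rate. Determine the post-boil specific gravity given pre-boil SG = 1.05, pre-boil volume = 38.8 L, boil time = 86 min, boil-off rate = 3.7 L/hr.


V_post = V_pre − rate·(t/60);  SG_post = 1 + (SG_pre−1)·V_pre/V_post
V_post = 38.8 − 3.7·(86/60) = 33.4967
SG_post = 1 + (1.05 − 1)·38.8/33.4967

1.0579


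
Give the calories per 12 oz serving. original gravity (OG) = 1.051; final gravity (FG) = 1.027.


ABW = (OG−FG)·131.25·0.79/FG;  °P = 259 − 259/SG (for OG→OE and FG→AE);  RE = 0.1808·OE + 0.8192·AE;  Cal = (6.9·ABW + 4·(RE−0.1))·FG·3.55
ABW = (1.051 − 1.027)·131.25·0.79/1.027 = 2.4231
OE = 259 − 259/1.051 = 12.5680 °P
AE = 259 − 259/1.027 = 6.8092 °P
RE = 0.1808·12.5680 + 0.8192·6.8092 = 7.8504 °P
Cal = (6.9·2.4231 + 4·(7.8504−0.1))·1.027·3.55

173.9824 kcal


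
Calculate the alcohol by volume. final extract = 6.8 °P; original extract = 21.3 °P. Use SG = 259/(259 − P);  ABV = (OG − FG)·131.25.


OG = 259/(259 − 21.3) = 1.0896
FG = 259/(259 − 6.8) = 1.0270
ABV = (1.0896 − 1.0270)·131.25

8.2223 % ABV


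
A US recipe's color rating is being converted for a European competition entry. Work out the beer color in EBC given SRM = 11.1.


EBC = SRM · 1.97
EBC = 11.1 · 1.97

21.8670 EBC


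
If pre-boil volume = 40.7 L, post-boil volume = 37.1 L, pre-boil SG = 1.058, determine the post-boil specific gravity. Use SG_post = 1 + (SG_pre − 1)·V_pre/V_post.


pts_pre = (1.058 − 1)·1000 = 58.0000
pts_post = 58.0000·40.7/37.1 = 63.6280
SG_post = 1 + 63.6280/1000

1.0636


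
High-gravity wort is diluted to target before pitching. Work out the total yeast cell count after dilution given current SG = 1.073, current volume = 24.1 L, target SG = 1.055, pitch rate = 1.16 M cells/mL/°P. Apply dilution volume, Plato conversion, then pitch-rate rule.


V_w = V·((SG_c−1)/(SG_t−1)−1);  °P = 259 − 259/SG_t;  cells = rate·(V+V_w)·°P
V_w = 24.1·((1.073−1)/(1.055−1)−1) = 7.8873
V_final = 24.1 + 7.8873 = 31.9873
°P = 259 − 259/1.055 = 13.5024
cells = 1.16·31.9873·13.5024

501.0086 billion cells


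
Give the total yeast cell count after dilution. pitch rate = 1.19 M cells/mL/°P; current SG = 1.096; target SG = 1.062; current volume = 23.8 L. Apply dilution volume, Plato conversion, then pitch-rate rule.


V_w = V·((SG_c−1)/(SG_t−1)−1);  °P = 259 − 259/SG_t;  cells = rate·(V+V_w)·°P
V_w = 23.8·((1.096−1)/(1.062−1)−1) = 13.0516
V_final = 23.8 + 13.0516 = 36.8516
°P = 259 − 259/1.062 = 15.1205
cells = 1.19·36.8516·15.1205

663.0868 billion cells


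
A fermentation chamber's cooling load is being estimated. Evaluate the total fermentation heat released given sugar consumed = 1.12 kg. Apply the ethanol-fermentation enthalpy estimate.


Q = m_sugar · 590 kJ/kg
Q = 1.12 · 590

660.8000 kJ


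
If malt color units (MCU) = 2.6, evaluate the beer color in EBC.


SRM = 1.4922·MCU^0.6859;  EBC = SRM·1.97
SRM = 1.4922·2.6^0.6859 = 2.8738
EBC = 2.8738·1.97

5.6614 EBC


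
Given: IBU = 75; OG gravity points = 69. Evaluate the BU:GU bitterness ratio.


BU:GU = IBU / OG_points
BU:GU = 75 / 69

1.0870


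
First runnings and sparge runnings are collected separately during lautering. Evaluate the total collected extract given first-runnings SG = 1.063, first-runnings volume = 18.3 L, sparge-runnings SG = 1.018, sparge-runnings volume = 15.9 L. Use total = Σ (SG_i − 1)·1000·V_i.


first = (1.063 − 1)·1000·18.3 = 1152.9000
sparge = (1.018 − 1)·1000·15.9 = 286.2000
total = 1152.9000 + 286.2000

1439.1000 gravity·L


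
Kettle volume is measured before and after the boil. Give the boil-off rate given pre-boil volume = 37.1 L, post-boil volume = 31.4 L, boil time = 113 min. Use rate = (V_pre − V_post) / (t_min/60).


rate = (37.1 − 31.4) / (113/60)

3.0265 L/hr


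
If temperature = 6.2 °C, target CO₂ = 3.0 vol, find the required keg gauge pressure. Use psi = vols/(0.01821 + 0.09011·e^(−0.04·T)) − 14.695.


psi = 3.0/(0.01821 + 0.09011·e^(−0.04·6.2)) − 14.695

19.1925 psi


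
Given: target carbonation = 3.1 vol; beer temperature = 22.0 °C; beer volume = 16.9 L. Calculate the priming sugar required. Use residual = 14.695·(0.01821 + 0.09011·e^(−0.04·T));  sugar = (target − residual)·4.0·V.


residual = 14.695·(0.01821 + 0.09011·e^(−0.04·22.0)) = 0.8168
sugar = (3.1 − 0.8168)·4.0·16.9

154.3418 g


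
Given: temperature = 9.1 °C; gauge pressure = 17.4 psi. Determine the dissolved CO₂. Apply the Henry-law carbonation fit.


vols = (P + 14.695)·(0.01821 + 0.09011·e^(−0.04·T))
vols = (17.4 + 14.695)·(0.01821 + 0.09011·e^(−0.04·9.1))

2.5941 volumes


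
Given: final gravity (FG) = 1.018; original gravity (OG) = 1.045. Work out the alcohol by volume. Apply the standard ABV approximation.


ABV = (OG − FG) · 131.25
ABV = (1.045 − 1.018) · 131.25

3.5437 % ABV


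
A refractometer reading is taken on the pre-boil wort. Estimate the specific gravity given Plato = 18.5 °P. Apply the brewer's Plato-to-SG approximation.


SG = 259/(259 − P)
SG = 259/(259 − 18.5)

1.0769


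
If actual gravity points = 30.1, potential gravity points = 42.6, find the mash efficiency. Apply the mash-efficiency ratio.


efficiency = actual / potential × 100
efficiency = 30.1 / 42.6 × 100

70.6573 %


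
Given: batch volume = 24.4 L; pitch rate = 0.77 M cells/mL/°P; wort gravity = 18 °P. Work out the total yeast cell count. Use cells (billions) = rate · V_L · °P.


cells = 0.77 · 24.4 · 18

338.1840 billion cells


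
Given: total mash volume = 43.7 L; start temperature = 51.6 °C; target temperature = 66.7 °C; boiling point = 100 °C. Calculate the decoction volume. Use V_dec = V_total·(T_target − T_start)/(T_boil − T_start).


V_dec = 43.7·(66.7 − 51.6)/(100 − 51.6)

13.6337 L


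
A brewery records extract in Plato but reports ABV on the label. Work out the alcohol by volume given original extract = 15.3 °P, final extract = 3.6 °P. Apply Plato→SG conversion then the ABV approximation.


SG = 259/(259 − P);  ABV = (OG − FG)·131.25
OG = 259/(259 − 15.3) = 1.0628
FG = 259/(259 − 3.6) = 1.0141
ABV = (1.0628 − 1.0141)·131.25

6.3901 % ABV


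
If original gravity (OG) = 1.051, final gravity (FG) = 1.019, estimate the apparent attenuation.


AA = (OG − FG)/(OG − 1) · 100
AA = (1.051 − 1.019)/(1.051 − 1) · 100

62.7451 %


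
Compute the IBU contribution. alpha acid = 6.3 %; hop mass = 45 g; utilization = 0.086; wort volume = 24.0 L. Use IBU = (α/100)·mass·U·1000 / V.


IBU = (6.3/100)·45·0.086·1000 / 24.0

10.1587 IBU


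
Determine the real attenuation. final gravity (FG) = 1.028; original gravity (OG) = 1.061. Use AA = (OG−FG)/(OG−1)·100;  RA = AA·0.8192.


AA = (1.061 − 1.028)/(1.061 − 1)·100 = 54.0984
RA = 54.0984·0.8192

44.3174 %


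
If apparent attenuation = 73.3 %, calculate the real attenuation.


RA = AA · 0.8192
RA = 73.3 · 0.8192

60.0474 %


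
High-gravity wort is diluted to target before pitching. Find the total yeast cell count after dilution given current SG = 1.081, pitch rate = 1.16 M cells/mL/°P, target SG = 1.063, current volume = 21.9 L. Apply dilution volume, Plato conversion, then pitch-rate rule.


V_w = V·((SG_c−1)/(SG_t−1)−1);  °P = 259 − 259/SG_t;  cells = rate·(V+V_w)·°P
V_w = 21.9·((1.081−1)/(1.063−1)−1) = 6.2571
V_final = 21.9 + 6.2571 = 28.1571
°P = 259 − 259/1.063 = 15.3500
cells = 1.16·28.1571·15.3500

501.3645 billion cells


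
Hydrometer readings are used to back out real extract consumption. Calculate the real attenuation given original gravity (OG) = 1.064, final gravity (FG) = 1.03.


AA = (OG−FG)/(OG−1)·100;  RA = AA·0.8192
AA = (1.064 − 1.03)/(1.064 − 1)·100 = 53.1250
RA = 53.1250·0.8192

43.5200 %


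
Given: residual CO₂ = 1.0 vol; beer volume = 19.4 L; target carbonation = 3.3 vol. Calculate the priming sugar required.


sugar = (target − residual)·4.0·V
sugar = (3.3 − 1.0)·4.0·19.4

178.4800 g


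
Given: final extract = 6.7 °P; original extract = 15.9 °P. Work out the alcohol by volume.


SG = 259/(259 − P);  ABV = (OG − FG)·131.25
OG = 259/(259 − 15.9) = 1.0654
FG = 259/(259 − 6.7) = 1.0266
ABV = (1.0654 − 1.0266)·131.25

5.0990 % ABV


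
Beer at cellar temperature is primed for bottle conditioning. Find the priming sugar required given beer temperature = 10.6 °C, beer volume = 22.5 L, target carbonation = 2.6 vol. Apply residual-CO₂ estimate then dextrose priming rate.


residual = 14.695·(0.01821 + 0.09011·e^(−0.04·T));  sugar = (target − residual)·4.0·V
residual = 14.695·(0.01821 + 0.09011·e^(−0.04·10.6)) = 1.1342
sugar = (2.6 − 1.1342)·4.0·22.5

131.9254 g


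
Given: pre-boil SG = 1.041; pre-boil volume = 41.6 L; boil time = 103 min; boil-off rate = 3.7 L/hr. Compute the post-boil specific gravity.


V_post = V_pre − rate·(t/60);  SG_post = 1 + (SG_pre−1)·V_pre/V_post
V_post = 41.6 − 3.7·(103/60) = 35.2483
SG_post = 1 + (1.041 − 1)·41.6/35.2483

1.0484


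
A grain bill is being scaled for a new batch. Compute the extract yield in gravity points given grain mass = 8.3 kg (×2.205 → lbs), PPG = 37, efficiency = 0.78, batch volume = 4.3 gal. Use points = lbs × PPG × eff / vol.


lbs = 8.3 × 2.205 = 18.3015
points = 18.3015 × 37 × 0.78 / 4.3

122.8329 points


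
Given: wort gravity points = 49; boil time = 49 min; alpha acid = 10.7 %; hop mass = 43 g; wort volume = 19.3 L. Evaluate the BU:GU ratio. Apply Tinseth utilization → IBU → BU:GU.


U = 1.65·0.000125^(GP/1000)·(1−e^(−0.04t))/4.15;  IBU = (α/100)·m·U·1000/V;  BU:GU = IBU/GP
U = 1.65·0.000125^(49/1000)·(1−e^(−0.04·49))/4.15 = 0.2199
IBU = (10.7/100)·43·0.2199·1000/19.3 = 52.4257
BU:GU = 52.4257/49

1.0699


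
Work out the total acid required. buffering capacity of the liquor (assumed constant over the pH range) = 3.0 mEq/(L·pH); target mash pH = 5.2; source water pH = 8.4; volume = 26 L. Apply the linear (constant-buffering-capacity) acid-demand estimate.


acid = buffering capacity · (pH_source − pH_target) · V
acid = 3.0 · (8.4 − 5.2) · 26

249.6000 mEq


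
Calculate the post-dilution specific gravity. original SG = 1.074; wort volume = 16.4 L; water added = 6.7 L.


SG_new = 1 + (SG_old − 1)·V_old/(V_old + V_water)
pts = (1.074 − 1)·1000·16.4/(16.4 + 6.7) = 52.5368
SG_new = 1 + 52.5368/1000

1.0525


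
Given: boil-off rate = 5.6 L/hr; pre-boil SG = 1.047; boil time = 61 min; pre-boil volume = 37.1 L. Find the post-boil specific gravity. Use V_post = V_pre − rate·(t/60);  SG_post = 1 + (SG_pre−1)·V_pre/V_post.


V_post = 37.1 − 5.6·(61/60) = 31.4067
SG_post = 1 + (1.047 − 1)·37.1/31.4067

1.0555


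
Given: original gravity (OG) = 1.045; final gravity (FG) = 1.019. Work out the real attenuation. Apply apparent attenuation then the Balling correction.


AA = (OG−FG)/(OG−1)·100;  RA = AA·0.8192
AA = (1.045 − 1.019)/(1.045 − 1)·100 = 57.7778
RA = 57.7778·0.8192

47.3316 %


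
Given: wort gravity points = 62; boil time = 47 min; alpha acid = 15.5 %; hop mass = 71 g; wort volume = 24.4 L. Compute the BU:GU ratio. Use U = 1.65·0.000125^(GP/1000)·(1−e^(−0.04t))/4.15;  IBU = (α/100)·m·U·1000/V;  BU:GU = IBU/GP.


U = 1.65·0.000125^(62/1000)·(1−e^(−0.04·47))/4.15 = 0.1930
IBU = (15.5/100)·71·0.1930·1000/24.4 = 87.0438
BU:GU = 87.0438/62

1.4039
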